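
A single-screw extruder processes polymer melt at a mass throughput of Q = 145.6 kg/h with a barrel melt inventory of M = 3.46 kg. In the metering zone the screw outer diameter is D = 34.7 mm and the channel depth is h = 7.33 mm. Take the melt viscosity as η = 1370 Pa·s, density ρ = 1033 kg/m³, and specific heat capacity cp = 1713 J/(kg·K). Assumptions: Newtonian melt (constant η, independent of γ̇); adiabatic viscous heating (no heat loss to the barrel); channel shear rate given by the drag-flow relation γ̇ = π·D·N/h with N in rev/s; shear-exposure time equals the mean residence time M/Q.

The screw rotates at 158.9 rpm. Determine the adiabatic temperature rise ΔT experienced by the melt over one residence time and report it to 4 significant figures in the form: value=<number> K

value=102.7 K

Throughput in SI: Q_s = 145.6 kg/h ÷ 3600 s/h = 0.0404444 kg/s
t_res = M / Q_s = 3.46 ÷ 0.0404444 = 85.5495 s
Geometry in metres: D = 34.7 mm → 0.0347 m, h = 7.33 mm → 0.00733 m; screw speed N = 158.9 rpm = 2.64833 rev/s
γ̇ = π D N / h = (π)(0.0347)(2.64833) / 0.00733 = 39.3866 s⁻¹
ΔT = η·γ̇²·t_res / (ρ·cp) = 1370 · (39.3866)² · 85.5495 / (1033 · 1713) = 102.749 K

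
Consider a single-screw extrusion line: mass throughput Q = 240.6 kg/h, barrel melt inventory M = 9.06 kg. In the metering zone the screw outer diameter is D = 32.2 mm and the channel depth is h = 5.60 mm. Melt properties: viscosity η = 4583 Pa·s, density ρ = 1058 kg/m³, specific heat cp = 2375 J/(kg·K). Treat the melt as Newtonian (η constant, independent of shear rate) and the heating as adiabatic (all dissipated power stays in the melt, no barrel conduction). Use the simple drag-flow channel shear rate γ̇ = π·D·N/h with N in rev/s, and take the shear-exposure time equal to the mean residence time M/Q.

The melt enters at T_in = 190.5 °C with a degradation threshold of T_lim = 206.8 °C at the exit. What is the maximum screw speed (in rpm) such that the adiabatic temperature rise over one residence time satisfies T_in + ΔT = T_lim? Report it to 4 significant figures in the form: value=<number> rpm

Throughput in SI: Q_s = 240.6 kg/h ÷ 3600 s/h = 0.0668333 kg/s
t_res = M / Q_s = 9.06 ÷ 0.0668333 = 135.561 s
Convert to metres: D = 0.0322 m, h = 0.0056 m
ΔT_a = T_lim − T_in = 206.8 °C − 190.5 °C = 16.3 K
γ̇_max² = ΔT_a·ρ·cp / (η·t_res) = [16.3 × 1058 × 2375] / [4583 × 135.561] = 65.9253 s⁻²
Take the square root: γ̇_max = √(65.9253) = 8.11944 s⁻¹
N_max = γ̇_max·h / (π·D) = 8.11944 · 0.0056 / (π · 0.0322) = 0.449478 rev/s = 26.9687 rpm

value=26.97 rpm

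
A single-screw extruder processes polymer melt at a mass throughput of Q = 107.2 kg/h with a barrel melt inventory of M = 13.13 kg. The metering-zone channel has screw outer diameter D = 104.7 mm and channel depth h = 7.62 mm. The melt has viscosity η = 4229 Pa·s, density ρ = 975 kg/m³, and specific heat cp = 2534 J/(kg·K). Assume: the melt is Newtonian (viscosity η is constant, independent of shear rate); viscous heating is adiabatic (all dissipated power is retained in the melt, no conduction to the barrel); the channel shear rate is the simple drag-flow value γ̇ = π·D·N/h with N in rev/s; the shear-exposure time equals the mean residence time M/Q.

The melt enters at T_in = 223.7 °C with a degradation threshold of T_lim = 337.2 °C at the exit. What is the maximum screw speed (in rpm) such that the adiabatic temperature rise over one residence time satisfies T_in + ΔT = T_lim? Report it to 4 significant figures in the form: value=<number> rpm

Convert throughput: Q = 107.2 kg/h = 107.2/3600 = 0.0297778 kg/s
t_res = M / Q_s = 13.13 ÷ 0.0297778 = 440.933 s
Geometry in SI: D = 104.7 mm → 0.1047 m, h = 7.62 mm → 0.00762 m
ΔT_a = T_lim − T_in = 337.2 − 223.7 = 113.5 K
γ̇_max² = ΔT_a·ρ·cp/(η·t_res) = 113.5·975·2534/(4229·440.933) = 150.382 s⁻²
γ̇_max = √150.382 = 12.263 s⁻¹
N_max = γ̇_max h / (πD) = 12.263·0.00762/(π·0.1047) = 0.284091 rev/s → ×60 = 17.0454 rpm

value=17.05 rpm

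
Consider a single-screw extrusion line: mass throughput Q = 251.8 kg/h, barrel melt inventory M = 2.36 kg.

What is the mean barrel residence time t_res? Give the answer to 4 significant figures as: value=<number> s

Throughput in SI: Q_s = 251.8 kg/h ÷ 3600 s/h = 0.0699444 kg/s
t_res = M / Q_s = 2.36 ÷ 0.0699444 = 33.7411 s

value=33.74 s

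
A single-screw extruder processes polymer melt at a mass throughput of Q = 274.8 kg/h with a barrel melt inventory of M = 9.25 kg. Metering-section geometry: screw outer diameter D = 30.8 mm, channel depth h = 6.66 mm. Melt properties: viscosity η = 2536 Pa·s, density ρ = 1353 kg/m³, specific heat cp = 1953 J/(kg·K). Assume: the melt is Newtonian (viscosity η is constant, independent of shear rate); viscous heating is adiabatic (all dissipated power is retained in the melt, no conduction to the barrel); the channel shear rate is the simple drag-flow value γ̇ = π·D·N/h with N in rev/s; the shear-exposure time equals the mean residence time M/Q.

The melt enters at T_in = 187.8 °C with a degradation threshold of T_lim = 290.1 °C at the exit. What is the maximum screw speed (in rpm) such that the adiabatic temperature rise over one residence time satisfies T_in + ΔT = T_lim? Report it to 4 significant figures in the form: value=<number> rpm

Q_s = Q / 3600 = 274.8 / 3600 = 0.0763333 kg/s
t_res = M / Q_s = 9.25 ÷ 0.0763333 = 121.179 s
D = 30.8 mm = 0.0308 m;  h = 6.66 mm = 0.00666 m
ΔT_a = T_lim − T_in = 290.1 − 187.8 = 102.3 K
γ̇_max² = ΔT_a·ρ·cp/(η·t_res) = 102.3·1353·1953/(2536·121.179) = 879.628 s⁻²
Take the square root: γ̇_max = √(879.628) = 29.6585 s⁻¹
N_max = γ̇_max·h / (π·D) = 29.6585 · 0.00666 / (π · 0.0308) = 2.04138 rev/s = 122.483 rpm

value=122.5 rpm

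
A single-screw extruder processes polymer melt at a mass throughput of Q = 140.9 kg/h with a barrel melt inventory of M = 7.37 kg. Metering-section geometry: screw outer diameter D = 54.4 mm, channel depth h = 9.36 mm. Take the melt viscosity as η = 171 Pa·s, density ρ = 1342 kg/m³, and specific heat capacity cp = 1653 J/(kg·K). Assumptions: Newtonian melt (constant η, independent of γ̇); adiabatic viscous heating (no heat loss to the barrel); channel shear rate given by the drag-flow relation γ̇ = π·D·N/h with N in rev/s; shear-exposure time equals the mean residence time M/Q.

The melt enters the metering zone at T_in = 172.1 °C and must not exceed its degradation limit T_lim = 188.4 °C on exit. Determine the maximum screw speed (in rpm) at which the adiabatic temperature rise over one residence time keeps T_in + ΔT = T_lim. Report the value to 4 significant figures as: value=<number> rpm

Throughput in SI: Q_s = 140.9 kg/h ÷ 3600 s/h = 0.0391389 kg/s
t_res = M / Q_s = 7.37 / 0.0391389 = 188.304 s
Convert to metres: D = 0.0544 m, h = 0.00936 m
Allowable rise: ΔT_a = T_lim − T_in = 188.4 − 172.1 = 16.3 K
γ̇_max² = ΔT_a·ρ·cp / (η·t_res) = [16.3 × 1342 × 1653] / [171 × 188.304] = 1122.94 s⁻²
γ̇_max = sqrt(1122.94) = 33.5103 s⁻¹
N_max = γ̇_max·h / (π·D) = 33.5103 · 0.00936 / (π · 0.0544) = 1.8353 rev/s = 110.118 rpm

value=110.1 rpm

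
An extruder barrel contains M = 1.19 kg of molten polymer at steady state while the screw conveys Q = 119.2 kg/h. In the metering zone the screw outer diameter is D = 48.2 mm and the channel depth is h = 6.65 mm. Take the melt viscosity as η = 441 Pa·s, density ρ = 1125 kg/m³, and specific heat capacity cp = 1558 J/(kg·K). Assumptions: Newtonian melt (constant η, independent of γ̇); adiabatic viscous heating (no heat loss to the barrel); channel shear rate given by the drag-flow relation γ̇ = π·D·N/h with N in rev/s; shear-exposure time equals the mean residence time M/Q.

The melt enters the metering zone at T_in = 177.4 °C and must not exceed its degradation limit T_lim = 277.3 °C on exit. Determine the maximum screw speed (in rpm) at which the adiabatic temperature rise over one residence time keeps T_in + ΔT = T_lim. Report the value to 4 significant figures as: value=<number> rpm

Q_s = Q / 3600 = 119.2 / 3600 = 0.0331111 kg/s
t_res = M / Q_s = 1.19 / 0.0331111 = 35.9396 s
Geometry in SI: D = 48.2 mm → 0.0482 m, h = 6.65 mm → 0.00665 m
ΔT_a = T_lim − T_in = 277.3 °C − 177.4 °C = 99.9 K
γ̇_max² = ΔT_a·ρ·cp / (η·t_res) = [99.9 × 1125 × 1558] / [441 × 35.9396] = 11047.7 s⁻²
γ̇_max = sqrt(11047.7) = 105.108 s⁻¹
N_max = γ̇_max·h / (π·D) = 105.108 · 0.00665 / (π · 0.0482) = 4.61596 rev/s = 276.957 rpm

value=277.0 rpm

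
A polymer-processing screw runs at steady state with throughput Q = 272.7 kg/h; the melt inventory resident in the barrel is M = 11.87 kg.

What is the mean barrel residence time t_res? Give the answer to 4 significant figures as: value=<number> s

value=156.7 s

Convert throughput: Q = 272.7 kg/h = 272.7/3600 = 0.07575 kg/s
Mean residence time: t_res = M/Q_s = 11.87 kg / 0.07575 kg/s = 156.7 s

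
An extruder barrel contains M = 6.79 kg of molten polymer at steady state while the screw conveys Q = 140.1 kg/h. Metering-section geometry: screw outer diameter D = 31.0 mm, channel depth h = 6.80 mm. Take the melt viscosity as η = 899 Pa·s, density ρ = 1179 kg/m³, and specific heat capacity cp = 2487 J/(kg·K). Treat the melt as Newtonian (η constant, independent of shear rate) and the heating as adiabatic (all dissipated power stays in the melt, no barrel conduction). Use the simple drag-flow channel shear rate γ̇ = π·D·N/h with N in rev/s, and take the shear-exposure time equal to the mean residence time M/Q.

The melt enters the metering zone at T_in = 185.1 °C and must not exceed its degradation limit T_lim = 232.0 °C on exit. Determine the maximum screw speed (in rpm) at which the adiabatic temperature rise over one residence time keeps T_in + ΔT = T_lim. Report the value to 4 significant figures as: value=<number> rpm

value=124.0 rpm

Convert throughput: Q = 140.1 kg/h = 140.1/3600 = 0.0389167 kg/s
Mean residence time: t_res = M/Q_s = 6.79 kg / 0.0389167 kg/s = 174.475 s
D = 31.0 mm = 0.031 m;  h = 6.80 mm = 0.0068 m
Allowable rise: ΔT_a = T_lim − T_in = 232.0 − 185.1 = 46.9 K
γ̇_max² = ΔT_a·ρ·cp / (η·t_res) = [46.9 × 1179 × 2487] / [899 × 174.475] = 876.736 s⁻²
γ̇_max = sqrt(876.736) = 29.6097 s⁻¹
N_max = γ̇_max·h / (π·D) = 29.6097 · 0.0068 / (π · 0.031) = 2.06743 rev/s = 124.046 rpm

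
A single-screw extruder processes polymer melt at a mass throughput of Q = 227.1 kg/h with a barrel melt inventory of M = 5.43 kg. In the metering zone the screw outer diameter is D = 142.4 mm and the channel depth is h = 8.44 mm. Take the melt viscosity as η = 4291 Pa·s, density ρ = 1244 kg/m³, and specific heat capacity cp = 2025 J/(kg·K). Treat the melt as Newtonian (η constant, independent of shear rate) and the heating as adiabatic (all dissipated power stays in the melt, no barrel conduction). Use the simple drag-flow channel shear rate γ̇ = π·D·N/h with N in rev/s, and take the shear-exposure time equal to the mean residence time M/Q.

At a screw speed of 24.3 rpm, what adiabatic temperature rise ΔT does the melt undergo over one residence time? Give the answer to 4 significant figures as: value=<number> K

Convert throughput: Q = 227.1 kg/h = 227.1/3600 = 0.0630833 kg/s
Mean residence time: t_res = M/Q_s = 5.43 kg / 0.0630833 kg/s = 86.0766 s
Geometry in metres: D = 142.4 mm → 0.1424 m, h = 8.44 mm → 0.00844 m; screw speed N = 24.3 rpm = 0.405 rev/s
Shear rate: γ̇ = πDN/h = π·0.1424·0.405/0.00844 = 21.4671 s⁻¹
Adiabatic rise: ΔT = η γ̇² t_res / (ρ cp) = 4291·(21.4671)²·86.0766 / (1244·2025) = 67.5683 K

value=67.57 K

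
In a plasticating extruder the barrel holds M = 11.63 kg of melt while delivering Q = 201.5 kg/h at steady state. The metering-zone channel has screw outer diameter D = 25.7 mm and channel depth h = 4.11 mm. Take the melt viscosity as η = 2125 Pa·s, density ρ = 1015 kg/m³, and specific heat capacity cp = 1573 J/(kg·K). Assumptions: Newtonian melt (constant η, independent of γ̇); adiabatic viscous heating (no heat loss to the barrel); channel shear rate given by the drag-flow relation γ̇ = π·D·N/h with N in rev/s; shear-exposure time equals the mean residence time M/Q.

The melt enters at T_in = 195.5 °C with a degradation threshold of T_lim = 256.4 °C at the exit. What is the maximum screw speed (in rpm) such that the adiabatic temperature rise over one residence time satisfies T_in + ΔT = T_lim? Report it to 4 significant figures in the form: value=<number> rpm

Convert throughput: Q = 201.5 kg/h = 201.5/3600 = 0.0559722 kg/s
t_res = M / Q_s = 11.63 / 0.0559722 = 207.782 s
Geometry in SI: D = 25.7 mm → 0.0257 m, h = 4.11 mm → 0.00411 m
ΔT_a = T_lim − T_in = 256.4 − 195.5 = 60.9 K
γ̇_max² = ΔT_a·ρ·cp/(η·t_res) = 60.9·1015·1573/(2125·207.782) = 220.215 s⁻²
γ̇_max = sqrt(220.215) = 14.8396 s⁻¹
Solve γ̇ = πDN/h for N: N_max = γ̇_max·h/(π·D) = 14.8396 × 0.00411 / (π × 0.0257) = 0.755408 rev/s = 45.3245 rpm

value=45.32 rpm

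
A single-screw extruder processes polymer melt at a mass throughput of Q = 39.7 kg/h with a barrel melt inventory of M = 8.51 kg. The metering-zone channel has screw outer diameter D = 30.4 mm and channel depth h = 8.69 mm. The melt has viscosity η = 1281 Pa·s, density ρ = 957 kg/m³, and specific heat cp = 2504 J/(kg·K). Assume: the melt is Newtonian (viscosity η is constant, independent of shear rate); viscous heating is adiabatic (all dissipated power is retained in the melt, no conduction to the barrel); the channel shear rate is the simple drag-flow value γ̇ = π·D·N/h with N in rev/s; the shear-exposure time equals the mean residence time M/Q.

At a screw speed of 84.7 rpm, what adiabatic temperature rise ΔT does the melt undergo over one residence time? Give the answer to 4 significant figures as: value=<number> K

Q_s = Q / 3600 = 39.7 / 3600 = 0.0110278 kg/s
t_res = M / Q_s = 8.51 / 0.0110278 = 771.688 s
D = 30.4 mm = 0.0304 m;  h = 8.69 mm = 0.00869 m;  N = 84.7 rpm / 60 = 1.41167 rev/s
γ̇ = π D N / h = (π)(0.0304)(1.41167) / 0.00869 = 15.5144 s⁻¹
ΔT = η·γ̇²·t_res / (ρ·cp) = 1281 · (15.5144)² · 771.688 / (957 · 2504) = 99.2924 K

value=99.29 K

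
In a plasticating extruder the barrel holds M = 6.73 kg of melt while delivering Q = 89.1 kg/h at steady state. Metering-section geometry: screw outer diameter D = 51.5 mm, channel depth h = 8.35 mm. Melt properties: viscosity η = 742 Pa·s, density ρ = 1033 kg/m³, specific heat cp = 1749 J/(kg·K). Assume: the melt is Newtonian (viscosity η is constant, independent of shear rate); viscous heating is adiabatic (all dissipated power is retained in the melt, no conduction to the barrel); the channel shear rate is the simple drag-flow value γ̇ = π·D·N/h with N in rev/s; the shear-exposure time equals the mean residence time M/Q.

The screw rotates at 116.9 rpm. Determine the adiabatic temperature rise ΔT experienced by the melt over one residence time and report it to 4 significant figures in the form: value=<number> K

value=159.2 K

Q_s = Q / 3600 = 89.1 / 3600 = 0.02475 kg/s
t_res = M / Q_s = 6.73 ÷ 0.02475 = 271.919 s
Geometry in metres: D = 51.5 mm → 0.0515 m, h = 8.35 mm → 0.00835 m; screw speed N = 116.9 rpm = 1.94833 rev/s
Shear rate: γ̇ = πDN/h = π·0.0515·1.94833/0.00835 = 37.7515 s⁻¹
Adiabatic rise: ΔT = η γ̇² t_res / (ρ cp) = 742·(37.7515)²·271.919 / (1033·1749) = 159.155 K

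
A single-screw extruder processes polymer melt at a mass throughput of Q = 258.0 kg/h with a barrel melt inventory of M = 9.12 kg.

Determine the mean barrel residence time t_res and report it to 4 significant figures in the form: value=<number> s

value=127.3 s

Throughput in SI: Q_s = 258.0 kg/h ÷ 3600 s/h = 0.0716667 kg/s
t_res = M / Q_s = 9.12 / 0.0716667 = 127.256 s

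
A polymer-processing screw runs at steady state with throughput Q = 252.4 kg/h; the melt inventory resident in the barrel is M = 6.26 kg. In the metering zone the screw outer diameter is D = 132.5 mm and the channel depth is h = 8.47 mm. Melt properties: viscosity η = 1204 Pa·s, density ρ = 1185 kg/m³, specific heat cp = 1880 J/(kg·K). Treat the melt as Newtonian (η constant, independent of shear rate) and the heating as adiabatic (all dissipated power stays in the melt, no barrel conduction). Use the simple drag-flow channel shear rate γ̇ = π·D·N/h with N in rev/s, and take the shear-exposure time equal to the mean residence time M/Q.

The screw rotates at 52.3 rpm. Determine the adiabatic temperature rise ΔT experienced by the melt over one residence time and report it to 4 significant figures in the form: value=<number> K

value=88.55 K

Q_s = Q / 3600 = 252.4 / 3600 = 0.0701111 kg/s
t_res = M / Q_s = 6.26 / 0.0701111 = 89.2868 s
D = 132.5 mm = 0.1325 m;  h = 8.47 mm = 0.00847 m;  N = 52.3 rpm / 60 = 0.871667 rev/s
γ̇ = π·D·N / h = π · 0.1325 · 0.871667 / 0.00847 = 42.8384 s⁻¹
ΔT = η·γ̇²·t_res/(ρ·cp) = [1204 × 42.8384² × 89.2868] / [1185 × 1880] = 88.553 K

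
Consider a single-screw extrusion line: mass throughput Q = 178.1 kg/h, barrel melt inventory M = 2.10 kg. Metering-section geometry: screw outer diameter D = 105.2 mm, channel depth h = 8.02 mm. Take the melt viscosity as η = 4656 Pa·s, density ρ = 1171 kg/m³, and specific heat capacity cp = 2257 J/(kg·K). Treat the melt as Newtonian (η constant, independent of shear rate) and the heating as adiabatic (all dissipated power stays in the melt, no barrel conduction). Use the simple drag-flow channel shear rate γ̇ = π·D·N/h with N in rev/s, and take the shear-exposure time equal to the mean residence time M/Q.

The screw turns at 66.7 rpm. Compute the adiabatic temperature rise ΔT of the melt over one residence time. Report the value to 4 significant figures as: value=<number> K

Throughput in SI: Q_s = 178.1 kg/h ÷ 3600 s/h = 0.0494722 kg/s
t_res = M / Q_s = 2.10 ÷ 0.0494722 = 42.4481 s
Convert to SI: D = 0.1052 m, h = 0.00802 m, N = 66.7/60 = 1.11167 rev/s
Shear rate: γ̇ = πDN/h = π·0.1052·1.11167/0.00802 = 45.8106 s⁻¹
ΔT = η·γ̇²·t_res/(ρ·cp) = [4656 × 45.8106² × 42.4481] / [1171 × 2257] = 156.933 K

value=156.9 K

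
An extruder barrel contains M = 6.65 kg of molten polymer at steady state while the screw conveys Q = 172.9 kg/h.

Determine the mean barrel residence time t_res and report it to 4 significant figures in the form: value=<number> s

value=138.5 s

Q_s = Q / 3600 = 172.9 / 3600 = 0.0480278 kg/s
t_res = M / Q_s = 6.65 / 0.0480278 = 138.462 s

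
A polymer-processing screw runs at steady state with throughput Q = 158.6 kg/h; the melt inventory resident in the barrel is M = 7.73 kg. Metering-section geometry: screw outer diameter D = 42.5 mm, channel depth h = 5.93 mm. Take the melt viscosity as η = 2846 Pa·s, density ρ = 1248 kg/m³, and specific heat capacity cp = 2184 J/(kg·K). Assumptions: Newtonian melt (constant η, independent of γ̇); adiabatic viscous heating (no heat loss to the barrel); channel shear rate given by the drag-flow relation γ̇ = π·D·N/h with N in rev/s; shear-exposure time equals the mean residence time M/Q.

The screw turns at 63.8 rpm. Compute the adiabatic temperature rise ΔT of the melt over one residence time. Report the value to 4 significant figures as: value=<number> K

Convert throughput: Q = 158.6 kg/h = 158.6/3600 = 0.0440556 kg/s
t_res = M / Q_s = 7.73 ÷ 0.0440556 = 175.46 s
Geometry in metres: D = 42.5 mm → 0.0425 m, h = 5.93 mm → 0.00593 m; screw speed N = 63.8 rpm = 1.06333 rev/s
γ̇ = π·D·N / h = π · 0.0425 · 1.06333 / 0.00593 = 23.9416 s⁻¹
ΔT = η·γ̇²·t_res/(ρ·cp) = [2846 × 23.9416² × 175.46] / [1248 × 2184] = 105.016 K

value=105.0 K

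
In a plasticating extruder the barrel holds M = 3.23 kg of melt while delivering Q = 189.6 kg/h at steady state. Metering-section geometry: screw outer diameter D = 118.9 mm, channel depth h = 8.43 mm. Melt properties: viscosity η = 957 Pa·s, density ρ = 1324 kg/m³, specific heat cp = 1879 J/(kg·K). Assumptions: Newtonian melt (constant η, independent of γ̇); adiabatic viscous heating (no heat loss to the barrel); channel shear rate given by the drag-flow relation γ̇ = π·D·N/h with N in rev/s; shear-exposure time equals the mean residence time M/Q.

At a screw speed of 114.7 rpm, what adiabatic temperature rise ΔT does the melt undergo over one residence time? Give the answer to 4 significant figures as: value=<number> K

Q_s = Q / 3600 = 189.6 / 3600 = 0.0526667 kg/s
t_res = M / Q_s = 3.23 / 0.0526667 = 61.3291 s
D = 118.9 mm = 0.1189 m;  h = 8.43 mm = 0.00843 m;  N = 114.7 rpm / 60 = 1.91167 rev/s
Shear rate: γ̇ = πDN/h = π·0.1189·1.91167/0.00843 = 84.7064 s⁻¹
ΔT = η·γ̇²·t_res / (ρ·cp) = 957 · (84.7064)² · 61.3291 / (1324 · 1879) = 169.276 K

value=169.3 K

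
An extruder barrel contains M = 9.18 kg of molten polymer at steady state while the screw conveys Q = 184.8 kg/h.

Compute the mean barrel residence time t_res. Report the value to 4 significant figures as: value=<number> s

value=178.8 s

Q_s = Q / 3600 = 184.8 / 3600 = 0.0513333 kg/s
Mean residence time: t_res = M/Q_s = 9.18 kg / 0.0513333 kg/s = 178.831 s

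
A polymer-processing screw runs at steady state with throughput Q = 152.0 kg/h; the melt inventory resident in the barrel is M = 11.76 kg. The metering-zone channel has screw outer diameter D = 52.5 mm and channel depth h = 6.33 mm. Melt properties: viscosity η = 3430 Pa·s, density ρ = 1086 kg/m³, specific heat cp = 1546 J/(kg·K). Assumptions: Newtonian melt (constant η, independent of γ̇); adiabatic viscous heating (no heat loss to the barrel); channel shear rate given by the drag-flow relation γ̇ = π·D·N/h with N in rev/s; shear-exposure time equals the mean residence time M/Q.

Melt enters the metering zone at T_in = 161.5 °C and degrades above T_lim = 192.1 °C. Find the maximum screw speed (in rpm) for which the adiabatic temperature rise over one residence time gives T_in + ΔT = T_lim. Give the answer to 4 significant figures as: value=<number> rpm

value=16.89 rpm

Throughput in SI: Q_s = 152.0 kg/h ÷ 3600 s/h = 0.0422222 kg/s
t_res = M / Q_s = 11.76 ÷ 0.0422222 = 278.526 s
Convert to metres: D = 0.0525 m, h = 0.00633 m
Allowable rise: ΔT_a = T_lim − T_in = 192.1 − 161.5 = 30.6 K
Invert ΔT = ηγ̇²t_res/(ρcp) for γ̇: γ̇_max² = ΔT_a ρ cp / (η t_res) = 30.6·1086·1546 / (3430·278.526) = 53.7775 s⁻²
γ̇_max = √53.7775 = 7.33331 s⁻¹
Solve γ̇ = πDN/h for N: N_max = γ̇_max·h/(π·D) = 7.33331 × 0.00633 / (π × 0.0525) = 0.281446 rev/s = 16.8867 rpm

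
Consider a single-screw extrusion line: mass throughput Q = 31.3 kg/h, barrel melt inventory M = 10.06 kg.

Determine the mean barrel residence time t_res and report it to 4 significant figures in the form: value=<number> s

value=1157. s

Q_s = Q / 3600 = 31.3 / 3600 = 0.00869444 kg/s
t_res = M / Q_s = 10.06 ÷ 0.00869444 = 1157.06 s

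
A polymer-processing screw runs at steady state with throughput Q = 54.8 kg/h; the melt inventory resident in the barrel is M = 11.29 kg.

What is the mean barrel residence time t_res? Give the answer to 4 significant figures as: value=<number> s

Throughput in SI: Q_s = 54.8 kg/h ÷ 3600 s/h = 0.0152222 kg/s
Mean residence time: t_res = M/Q_s = 11.29 kg / 0.0152222 kg/s = 741.679 s

value=741.7 s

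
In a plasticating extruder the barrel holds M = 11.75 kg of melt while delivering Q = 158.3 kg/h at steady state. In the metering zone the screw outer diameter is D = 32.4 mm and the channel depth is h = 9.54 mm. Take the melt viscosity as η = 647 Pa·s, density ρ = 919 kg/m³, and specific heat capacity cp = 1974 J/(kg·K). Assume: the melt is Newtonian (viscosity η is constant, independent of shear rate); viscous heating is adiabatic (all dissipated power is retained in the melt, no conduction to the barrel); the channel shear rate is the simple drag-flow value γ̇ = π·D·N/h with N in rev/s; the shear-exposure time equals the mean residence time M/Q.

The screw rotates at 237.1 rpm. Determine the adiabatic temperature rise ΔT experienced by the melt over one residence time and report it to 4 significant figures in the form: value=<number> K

value=169.4 K

Q_s = Q / 3600 = 158.3 / 3600 = 0.0439722 kg/s
Mean residence time: t_res = M/Q_s = 11.75 kg / 0.0439722 kg/s = 267.214 s
Geometry in metres: D = 32.4 mm → 0.0324 m, h = 9.54 mm → 0.00954 m; screw speed N = 237.1 rpm = 3.95167 rev/s
γ̇ = π D N / h = (π)(0.0324)(3.95167) / 0.00954 = 42.1625 s⁻¹
ΔT = η·γ̇²·t_res / (ρ·cp) = 647 · (42.1625)² · 267.214 / (919 · 1974) = 169.416 K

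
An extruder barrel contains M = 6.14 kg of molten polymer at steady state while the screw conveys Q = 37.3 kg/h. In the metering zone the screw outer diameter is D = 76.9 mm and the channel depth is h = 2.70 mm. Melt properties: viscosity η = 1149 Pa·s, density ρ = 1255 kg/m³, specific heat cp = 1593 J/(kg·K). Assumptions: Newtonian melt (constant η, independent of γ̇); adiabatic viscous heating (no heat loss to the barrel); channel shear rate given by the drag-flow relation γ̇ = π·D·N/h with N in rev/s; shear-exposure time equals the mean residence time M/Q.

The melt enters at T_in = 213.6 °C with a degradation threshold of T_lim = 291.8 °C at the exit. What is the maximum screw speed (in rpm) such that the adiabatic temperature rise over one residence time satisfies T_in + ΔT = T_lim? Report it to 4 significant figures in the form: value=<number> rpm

Convert throughput: Q = 37.3 kg/h = 37.3/3600 = 0.0103611 kg/s
t_res = M / Q_s = 6.14 ÷ 0.0103611 = 592.601 s
Convert to metres: D = 0.0769 m, h = 0.0027 m
Allowable rise: ΔT_a = T_lim − T_in = 291.8 − 213.6 = 78.2 K
Invert ΔT = ηγ̇²t_res/(ρcp) for γ̇: γ̇_max² = ΔT_a ρ cp / (η t_res) = 78.2·1255·1593 / (1149·592.601) = 229.607 s⁻²
γ̇_max = √229.607 = 15.1528 s⁻¹
N_max = γ̇_max h / (πD) = 15.1528·0.0027/(π·0.0769) = 0.169348 rev/s → ×60 = 10.1609 rpm

value=10.16 rpm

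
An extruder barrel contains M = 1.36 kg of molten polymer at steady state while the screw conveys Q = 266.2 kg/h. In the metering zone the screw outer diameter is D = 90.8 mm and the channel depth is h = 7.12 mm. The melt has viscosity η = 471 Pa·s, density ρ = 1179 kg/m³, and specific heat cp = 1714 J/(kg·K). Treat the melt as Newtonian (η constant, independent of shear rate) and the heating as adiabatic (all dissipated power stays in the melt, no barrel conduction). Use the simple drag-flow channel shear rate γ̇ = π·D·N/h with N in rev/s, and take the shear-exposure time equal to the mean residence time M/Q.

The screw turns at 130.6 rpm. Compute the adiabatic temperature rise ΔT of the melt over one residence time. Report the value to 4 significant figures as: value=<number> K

value=32.60 K

Throughput in SI: Q_s = 266.2 kg/h ÷ 3600 s/h = 0.0739444 kg/s
t_res = M / Q_s = 1.36 / 0.0739444 = 18.3922 s
Convert to SI: D = 0.0908 m, h = 0.00712 m, N = 130.6/60 = 2.17667 rev/s
γ̇ = π D N / h = (π)(0.0908)(2.17667) / 0.00712 = 87.2063 s⁻¹
ΔT = η·γ̇²·t_res / (ρ·cp) = 471 · (87.2063)² · 18.3922 / (1179 · 1714) = 32.6006 K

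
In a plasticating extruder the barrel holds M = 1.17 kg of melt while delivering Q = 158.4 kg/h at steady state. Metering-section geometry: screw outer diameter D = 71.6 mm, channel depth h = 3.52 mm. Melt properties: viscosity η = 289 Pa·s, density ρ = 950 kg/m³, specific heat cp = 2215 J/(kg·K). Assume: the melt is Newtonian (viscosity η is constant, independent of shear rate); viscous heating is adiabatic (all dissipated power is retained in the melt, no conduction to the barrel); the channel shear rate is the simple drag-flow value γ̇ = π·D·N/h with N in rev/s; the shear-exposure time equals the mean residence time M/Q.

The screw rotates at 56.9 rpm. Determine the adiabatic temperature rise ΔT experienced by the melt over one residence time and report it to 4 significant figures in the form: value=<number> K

value=13.41 K

Throughput in SI: Q_s = 158.4 kg/h ÷ 3600 s/h = 0.044 kg/s
t_res = M / Q_s = 1.17 ÷ 0.044 = 26.5909 s
Convert to SI: D = 0.0716 m, h = 0.00352 m, N = 56.9/60 = 0.948333 rev/s
γ̇ = π D N / h = (π)(0.0716)(0.948333) / 0.00352 = 60.6012 s⁻¹
ΔT = η·γ̇²·t_res / (ρ·cp) = 289 · (60.6012)² · 26.5909 / (950 · 2215) = 13.4121 K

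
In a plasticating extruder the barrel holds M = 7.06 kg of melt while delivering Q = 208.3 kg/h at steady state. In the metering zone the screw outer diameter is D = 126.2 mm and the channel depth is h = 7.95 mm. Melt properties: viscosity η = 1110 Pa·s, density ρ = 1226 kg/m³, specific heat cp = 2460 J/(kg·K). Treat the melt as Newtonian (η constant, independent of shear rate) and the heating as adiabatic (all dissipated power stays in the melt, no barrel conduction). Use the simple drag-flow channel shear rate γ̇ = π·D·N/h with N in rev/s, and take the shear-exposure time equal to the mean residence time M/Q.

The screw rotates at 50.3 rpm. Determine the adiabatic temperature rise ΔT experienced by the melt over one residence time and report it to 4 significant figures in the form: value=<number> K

value=78.49 K

Convert throughput: Q = 208.3 kg/h = 208.3/3600 = 0.0578611 kg/s
t_res = M / Q_s = 7.06 ÷ 0.0578611 = 122.016 s
D = 126.2 mm = 0.1262 m;  h = 7.95 mm = 0.00795 m;  N = 50.3 rpm / 60 = 0.838333 rev/s
γ̇ = π·D·N / h = π · 0.1262 · 0.838333 / 0.00795 = 41.8079 s⁻¹
ΔT = η·γ̇²·t_res/(ρ·cp) = [1110 × 41.8079² × 122.016] / [1226 × 2460] = 78.4934 K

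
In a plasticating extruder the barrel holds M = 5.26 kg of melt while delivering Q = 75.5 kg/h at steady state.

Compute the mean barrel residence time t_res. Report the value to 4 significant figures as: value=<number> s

Q_s = Q / 3600 = 75.5 / 3600 = 0.0209722 kg/s
Mean residence time: t_res = M/Q_s = 5.26 kg / 0.0209722 kg/s = 250.808 s

value=250.8 s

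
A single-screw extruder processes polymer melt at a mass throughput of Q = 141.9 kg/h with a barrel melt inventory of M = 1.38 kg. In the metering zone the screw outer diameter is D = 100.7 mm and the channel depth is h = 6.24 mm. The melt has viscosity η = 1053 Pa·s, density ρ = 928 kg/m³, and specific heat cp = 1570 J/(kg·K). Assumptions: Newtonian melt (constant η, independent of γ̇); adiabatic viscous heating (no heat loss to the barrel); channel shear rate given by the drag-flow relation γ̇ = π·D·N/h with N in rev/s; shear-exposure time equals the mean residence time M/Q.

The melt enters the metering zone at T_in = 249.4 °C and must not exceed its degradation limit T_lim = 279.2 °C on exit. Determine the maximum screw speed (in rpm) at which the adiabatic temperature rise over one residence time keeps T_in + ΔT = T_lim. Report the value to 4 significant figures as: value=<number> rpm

value=40.61 rpm

Throughput in SI: Q_s = 141.9 kg/h ÷ 3600 s/h = 0.0394167 kg/s
t_res = M / Q_s = 1.38 ÷ 0.0394167 = 35.0106 s
Convert to metres: D = 0.1007 m, h = 0.00624 m
Allowable rise: ΔT_a = T_lim − T_in = 279.2 − 249.4 = 29.8 K
Invert ΔT = ηγ̇²t_res/(ρcp) for γ̇: γ̇_max² = ΔT_a ρ cp / (η t_res) = 29.8·928·1570 / (1053·35.0106) = 1177.7 s⁻²
Take the square root: γ̇_max = √(1177.7) = 34.3177 s⁻¹
Solve γ̇ = πDN/h for N: N_max = γ̇_max·h/(π·D) = 34.3177 × 0.00624 / (π × 0.1007) = 0.676898 rev/s = 40.6139 rpm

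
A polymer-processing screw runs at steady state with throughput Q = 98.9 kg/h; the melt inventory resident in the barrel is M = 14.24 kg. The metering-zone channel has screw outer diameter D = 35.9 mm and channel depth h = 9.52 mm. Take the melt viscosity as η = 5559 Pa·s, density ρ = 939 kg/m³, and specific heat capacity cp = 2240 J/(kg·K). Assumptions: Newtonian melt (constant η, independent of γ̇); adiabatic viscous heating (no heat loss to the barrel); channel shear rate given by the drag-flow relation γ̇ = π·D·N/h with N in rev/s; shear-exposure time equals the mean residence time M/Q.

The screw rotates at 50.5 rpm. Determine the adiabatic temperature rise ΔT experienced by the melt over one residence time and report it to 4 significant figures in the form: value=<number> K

value=136.2 K

Throughput in SI: Q_s = 98.9 kg/h ÷ 3600 s/h = 0.0274722 kg/s
Mean residence time: t_res = M/Q_s = 14.24 kg / 0.0274722 kg/s = 518.342 s
Geometry in metres: D = 35.9 mm → 0.0359 m, h = 9.52 mm → 0.00952 m; screw speed N = 50.5 rpm = 0.841667 rev/s
Shear rate: γ̇ = πDN/h = π·0.0359·0.841667/0.00952 = 9.9712 s⁻¹
Adiabatic rise: ΔT = η γ̇² t_res / (ρ cp) = 5559·(9.9712)²·518.342 / (939·2240) = 136.205 K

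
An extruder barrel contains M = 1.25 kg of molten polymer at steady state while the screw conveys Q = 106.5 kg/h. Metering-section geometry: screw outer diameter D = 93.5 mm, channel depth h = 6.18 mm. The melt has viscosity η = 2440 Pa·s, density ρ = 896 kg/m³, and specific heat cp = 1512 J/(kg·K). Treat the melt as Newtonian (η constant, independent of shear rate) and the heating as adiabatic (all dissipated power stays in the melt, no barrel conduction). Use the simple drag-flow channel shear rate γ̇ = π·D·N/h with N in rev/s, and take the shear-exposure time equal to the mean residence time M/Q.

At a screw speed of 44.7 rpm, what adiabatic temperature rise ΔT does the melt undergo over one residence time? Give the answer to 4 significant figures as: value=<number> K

value=95.42 K

Q_s = Q / 3600 = 106.5 / 3600 = 0.0295833 kg/s
t_res = M / Q_s = 1.25 / 0.0295833 = 42.2535 s
D = 93.5 mm = 0.0935 m;  h = 6.18 mm = 0.00618 m;  N = 44.7 rpm / 60 = 0.745 rev/s
γ̇ = π·D·N / h = π · 0.0935 · 0.745 / 0.00618 = 35.4103 s⁻¹
ΔT = η·γ̇²·t_res/(ρ·cp) = [2440 × 35.4103² × 42.2535] / [896 × 1512] = 95.4227 K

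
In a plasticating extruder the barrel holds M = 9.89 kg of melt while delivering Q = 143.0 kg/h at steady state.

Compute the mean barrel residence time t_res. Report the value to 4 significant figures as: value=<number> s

Throughput in SI: Q_s = 143.0 kg/h ÷ 3600 s/h = 0.0397222 kg/s
Mean residence time: t_res = M/Q_s = 9.89 kg / 0.0397222 kg/s = 248.979 s

value=249.0 s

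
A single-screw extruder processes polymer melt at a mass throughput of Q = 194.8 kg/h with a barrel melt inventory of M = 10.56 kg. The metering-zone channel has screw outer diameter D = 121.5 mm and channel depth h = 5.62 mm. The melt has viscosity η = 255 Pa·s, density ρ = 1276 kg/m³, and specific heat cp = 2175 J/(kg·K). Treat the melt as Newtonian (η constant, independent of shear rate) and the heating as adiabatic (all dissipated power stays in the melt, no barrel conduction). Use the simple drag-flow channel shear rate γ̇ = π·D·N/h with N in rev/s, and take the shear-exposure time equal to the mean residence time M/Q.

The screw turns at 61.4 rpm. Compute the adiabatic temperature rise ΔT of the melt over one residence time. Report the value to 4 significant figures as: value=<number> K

Convert throughput: Q = 194.8 kg/h = 194.8/3600 = 0.0541111 kg/s
t_res = M / Q_s = 10.56 ÷ 0.0541111 = 195.154 s
Geometry in metres: D = 121.5 mm → 0.1215 m, h = 5.62 mm → 0.00562 m; screw speed N = 61.4 rpm = 1.02333 rev/s
Shear rate: γ̇ = πDN/h = π·0.1215·1.02333/0.00562 = 69.5035 s⁻¹
ΔT = η·γ̇²·t_res/(ρ·cp) = [255 × 69.5035² × 195.154] / [1276 × 2175] = 86.6207 K

value=86.62 K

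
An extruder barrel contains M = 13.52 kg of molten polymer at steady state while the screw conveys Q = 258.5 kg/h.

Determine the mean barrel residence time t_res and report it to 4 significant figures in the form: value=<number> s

Convert throughput: Q = 258.5 kg/h = 258.5/3600 = 0.0718056 kg/s
t_res = M / Q_s = 13.52 / 0.0718056 = 188.286 s

value=188.3 s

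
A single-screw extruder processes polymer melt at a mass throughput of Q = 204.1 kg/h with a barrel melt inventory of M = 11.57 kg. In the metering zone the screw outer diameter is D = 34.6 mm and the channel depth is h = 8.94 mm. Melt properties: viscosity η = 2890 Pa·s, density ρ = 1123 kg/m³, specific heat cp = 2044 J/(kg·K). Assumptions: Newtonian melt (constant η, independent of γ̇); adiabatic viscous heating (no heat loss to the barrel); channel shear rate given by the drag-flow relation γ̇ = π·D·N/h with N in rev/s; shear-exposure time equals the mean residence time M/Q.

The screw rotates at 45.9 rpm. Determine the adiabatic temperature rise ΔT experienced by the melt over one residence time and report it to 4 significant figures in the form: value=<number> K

value=22.23 K

Convert throughput: Q = 204.1 kg/h = 204.1/3600 = 0.0566944 kg/s
Mean residence time: t_res = M/Q_s = 11.57 kg / 0.0566944 kg/s = 204.076 s
Convert to SI: D = 0.0346 m, h = 0.00894 m, N = 45.9/60 = 0.765 rev/s
Shear rate: γ̇ = πDN/h = π·0.0346·0.765/0.00894 = 9.30143 s⁻¹
ΔT = η·γ̇²·t_res/(ρ·cp) = [2890 × 9.30143² × 204.076] / [1123 × 2044] = 22.2295 K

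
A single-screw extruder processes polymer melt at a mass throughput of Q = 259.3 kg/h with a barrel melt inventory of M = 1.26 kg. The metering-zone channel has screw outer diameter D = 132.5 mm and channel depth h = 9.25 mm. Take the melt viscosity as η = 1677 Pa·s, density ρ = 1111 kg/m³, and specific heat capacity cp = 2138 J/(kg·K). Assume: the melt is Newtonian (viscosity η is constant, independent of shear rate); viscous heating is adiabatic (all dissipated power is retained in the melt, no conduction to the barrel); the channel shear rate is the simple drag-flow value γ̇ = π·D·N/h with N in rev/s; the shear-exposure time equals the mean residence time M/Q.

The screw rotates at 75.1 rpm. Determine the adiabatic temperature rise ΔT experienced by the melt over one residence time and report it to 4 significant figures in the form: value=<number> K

value=39.18 K

Throughput in SI: Q_s = 259.3 kg/h ÷ 3600 s/h = 0.0720278 kg/s
t_res = M / Q_s = 1.26 / 0.0720278 = 17.4933 s
D = 132.5 mm = 0.1325 m;  h = 9.25 mm = 0.00925 m;  N = 75.1 rpm / 60 = 1.25167 rev/s
γ̇ = π·D·N / h = π · 0.1325 · 1.25167 / 0.00925 = 56.3265 s⁻¹
ΔT = η·γ̇²·t_res / (ρ·cp) = 1677 · (56.3265)² · 17.4933 / (1111 · 2138) = 39.1839 K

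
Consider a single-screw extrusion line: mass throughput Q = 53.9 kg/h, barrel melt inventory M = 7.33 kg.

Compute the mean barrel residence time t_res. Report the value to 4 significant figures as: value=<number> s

value=489.6 s

Throughput in SI: Q_s = 53.9 kg/h ÷ 3600 s/h = 0.0149722 kg/s
t_res = M / Q_s = 7.33 ÷ 0.0149722 = 489.573 s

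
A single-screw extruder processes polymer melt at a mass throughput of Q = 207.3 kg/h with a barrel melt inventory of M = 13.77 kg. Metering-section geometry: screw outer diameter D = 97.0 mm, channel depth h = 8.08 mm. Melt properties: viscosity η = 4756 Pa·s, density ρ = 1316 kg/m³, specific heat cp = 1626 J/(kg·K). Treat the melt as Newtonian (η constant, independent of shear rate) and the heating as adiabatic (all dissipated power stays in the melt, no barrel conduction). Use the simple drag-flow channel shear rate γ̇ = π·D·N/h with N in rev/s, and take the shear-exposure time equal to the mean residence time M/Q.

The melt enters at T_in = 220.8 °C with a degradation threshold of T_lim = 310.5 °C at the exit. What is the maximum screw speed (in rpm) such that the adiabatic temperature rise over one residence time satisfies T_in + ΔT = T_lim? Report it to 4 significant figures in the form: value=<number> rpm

value=20.67 rpm

Convert throughput: Q = 207.3 kg/h = 207.3/3600 = 0.0575833 kg/s
t_res = M / Q_s = 13.77 ÷ 0.0575833 = 239.132 s
Convert to metres: D = 0.097 m, h = 0.00808 m
ΔT_a = T_lim − T_in = 310.5 °C − 220.8 °C = 89.7 K
γ̇_max² = ΔT_a·ρ·cp / (η·t_res) = [89.7 × 1316 × 1626] / [4756 × 239.132] = 168.768 s⁻²
Take the square root: γ̇_max = √(168.768) = 12.9911 s⁻¹
Solve γ̇ = πDN/h for N: N_max = γ̇_max·h/(π·D) = 12.9911 × 0.00808 / (π × 0.097) = 0.344457 rev/s = 20.6674 rpm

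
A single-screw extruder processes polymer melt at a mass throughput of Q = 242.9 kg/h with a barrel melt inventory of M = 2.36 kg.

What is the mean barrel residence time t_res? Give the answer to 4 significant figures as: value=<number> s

Q_s = Q / 3600 = 242.9 / 3600 = 0.0674722 kg/s
t_res = M / Q_s = 2.36 / 0.0674722 = 34.9774 s

value=34.98 s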